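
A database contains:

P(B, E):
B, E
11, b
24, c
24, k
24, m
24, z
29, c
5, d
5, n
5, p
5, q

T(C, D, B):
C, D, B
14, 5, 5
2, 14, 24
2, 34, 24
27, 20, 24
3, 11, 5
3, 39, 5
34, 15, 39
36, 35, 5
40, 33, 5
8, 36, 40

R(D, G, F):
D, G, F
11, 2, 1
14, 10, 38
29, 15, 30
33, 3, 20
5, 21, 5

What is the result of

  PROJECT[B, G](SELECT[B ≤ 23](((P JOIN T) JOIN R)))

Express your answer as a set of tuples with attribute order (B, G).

P ⋈ T (natural join on B): {(24, c, 2, 14), (24, c, 2, 34), (24, c, 27, 20), (24, k, 2, 14), (24, k, 2, 34), (24, k, 27, 20), (24, m, 2, 14), (24, m, 2, 34), (24, m, 27, 20), (24, z, 2, 14), (24, z, 2, 34), (24, z, 27, 20), (5, d, 14, 5), (5, d, 3, 11), (5, d, 3, 39), (5, d, 36, 35), (5, d, 40, 33), (5, n, 14, 5), (5, n, 3, 11), (5, n, 3, 39), (5, n, 36, 35), (5, n, 40, 33), (5, p, 14, 5), (5, p, 3, 11), (5, p, 3, 39), (5, p, 36, 35), (5, p, 40, 33), (5, q, 14, 5), (5, q, 3, 11), (5, q, 3, 39), (5, q, 36, 35), (5, q, 40, 33)}
(P JOIN T) ⋈ R (natural join on D): {(24, c, 2, 14, 10, 38), (24, k, 2, 14, 10, 38), (24, m, 2, 14, 10, 38), (24, z, 2, 14, 10, 38), (5, d, 14, 5, 21, 5), (5, d, 3, 11, 2, 1), (5, d, 40, 33, 3, 20), (5, n, 14, 5, 21, 5), (5, n, 3, 11, 2, 1), (5, n, 40, 33, 3, 20), (5, p, 14, 5, 21, 5), (5, p, 3, 11, 2, 1), (5, p, 40, 33, 3, 20), (5, q, 14, 5, 21, 5), (5, q, 3, 11, 2, 1), (5, q, 40, 33, 3, 20)}
Selection B ≤ 23: {(5, d, 14, 5, 21, 5), (5, d, 3, 11, 2, 1), (5, d, 40, 33, 3, 20), (5, n, 14, 5, 21, 5), (5, n, 3, 11, 2, 1), (5, n, 40, 33, 3, 20), (5, p, 14, 5, 21, 5), (5, p, 3, 11, 2, 1), (5, p, 40, 33, 3, 20), (5, q, 14, 5, 21, 5), (5, q, 3, 11, 2, 1), (5, q, 40, 33, 3, 20)}
π[B, G]: project onto (B, G) (9 duplicate(s) eliminated) → {(5, 2), (5, 21), (5, 3)}

{(5, 2), (5, 21), (5, 3)}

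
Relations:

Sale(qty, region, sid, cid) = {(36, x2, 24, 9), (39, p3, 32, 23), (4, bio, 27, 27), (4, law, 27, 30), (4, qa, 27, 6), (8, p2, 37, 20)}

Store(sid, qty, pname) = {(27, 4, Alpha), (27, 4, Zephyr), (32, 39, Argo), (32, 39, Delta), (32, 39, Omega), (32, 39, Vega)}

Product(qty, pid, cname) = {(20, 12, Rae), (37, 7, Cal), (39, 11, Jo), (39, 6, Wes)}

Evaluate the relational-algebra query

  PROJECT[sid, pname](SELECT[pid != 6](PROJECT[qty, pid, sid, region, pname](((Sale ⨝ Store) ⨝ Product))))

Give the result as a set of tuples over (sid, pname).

Natural join on qty, sid: {(39, p3, 32, 23, Argo), (39, p3, 32, 23, Delta), (39, p3, 32, 23, Omega), (39, p3, 32, 23, Vega), (4, bio, 27, 27, Alpha), (4, bio, 27, 27, Zephyr), (4, law, 27, 30, Alpha), (4, law, 27, 30, Zephyr), (4, qa, 27, 6, Alpha), (4, qa, 27, 6, Zephyr)}
Natural join on qty: {(39, p3, 32, 23, Argo, 11, Jo), (39, p3, 32, 23, Argo, 6, Wes), (39, p3, 32, 23, Delta, 11, Jo), (39, p3, 32, 23, Delta, 6, Wes), (39, p3, 32, 23, Omega, 11, Jo), (39, p3, 32, 23, Omega, 6, Wes), (39, p3, 32, 23, Vega, 11, Jo), (39, p3, 32, 23, Vega, 6, Wes)}
Projecting to qty, pid, sid, region, pname: {(39, 11, 32, p3, Argo), (39, 11, 32, p3, Delta), (39, 11, 32, p3, Omega), (39, 11, 32, p3, Vega), (39, 6, 32, p3, Argo), (39, 6, 32, p3, Delta), (39, 6, 32, p3, Omega), (39, 6, 32, p3, Vega)}
Selection pid != 6: {(39, 11, 32, p3, Argo), (39, 11, 32, p3, Delta), (39, 11, 32, p3, Omega), (39, 11, 32, p3, Vega)}
Projecting to sid, pname: {(32, Argo), (32, Delta), (32, Omega), (32, Vega)}

{(32, Argo), (32, Delta), (32, Omega), (32, Vega)}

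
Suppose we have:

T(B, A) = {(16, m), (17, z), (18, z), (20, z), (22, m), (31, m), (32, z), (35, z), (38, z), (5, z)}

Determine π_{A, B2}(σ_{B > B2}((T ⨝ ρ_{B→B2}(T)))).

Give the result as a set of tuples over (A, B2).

{(m, 16), (m, 22), (z, 17), (z, 18), (z, 20), (z, 32), (z, 35), (z, 5)}

ρ[B→B2]: schema becomes (B2, A); tuples unchanged.
T ⋈ ρ_{B→B2}(T) (natural join on A): {(16, m, 16), (16, m, 22), (16, m, 31), (17, z, 17), (17, z, 18), (17, z, 20), (17, z, 32), (17, z, 35), (17, z, 38), (17, z, 5), (18, z, 17), (18, z, 18), (18, z, 20), (18, z, 32), (18, z, 35), (18, z, 38), (18, z, 5), (20, z, 17), (20, z, 18), (20, z, 20), (20, z, 32), (20, z, 35), (20, z, 38), (20, z, 5), (22, m, 16), (22, m, 22), (22, m, 31), (31, m, 16), (31, m, 22), (31, m, 31), (32, z, 17), (32, z, 18), (32, z, 20), (32, z, 32), (32, z, 35), (32, z, 38), (32, z, 5), (35, z, 17), (35, z, 18), (35, z, 20), (35, z, 32), (35, z, 35), (35, z, 38), (35, z, 5), (38, z, 17), (38, z, 18), (38, z, 20), (38, z, 32), (38, z, 35), (38, z, 38), (38, z, 5), (5, z, 17), (5, z, 18), (5, z, 20), (5, z, 32), (5, z, 35), (5, z, 38), (5, z, 5)}
σ[B > B2]: keep tuples satisfying B > B2 → {(17, z, 5), (18, z, 17), (18, z, 5), (20, z, 17), (20, z, 18), (20, z, 5), (22, m, 16), (31, m, 16), (31, m, 22), (32, z, 17), (32, z, 18), (32, z, 20), (32, z, 5), (35, z, 17), (35, z, 18), (35, z, 20), (35, z, 32), (35, z, 5), (38, z, 17), (38, z, 18), (38, z, 20), (38, z, 32), (38, z, 35), (38, z, 5)}
Projecting to A, B2 (16 duplicate(s) eliminated): {(m, 16), (m, 22), (z, 17), (z, 18), (z, 20), (z, 32), (z, 35), (z, 5)}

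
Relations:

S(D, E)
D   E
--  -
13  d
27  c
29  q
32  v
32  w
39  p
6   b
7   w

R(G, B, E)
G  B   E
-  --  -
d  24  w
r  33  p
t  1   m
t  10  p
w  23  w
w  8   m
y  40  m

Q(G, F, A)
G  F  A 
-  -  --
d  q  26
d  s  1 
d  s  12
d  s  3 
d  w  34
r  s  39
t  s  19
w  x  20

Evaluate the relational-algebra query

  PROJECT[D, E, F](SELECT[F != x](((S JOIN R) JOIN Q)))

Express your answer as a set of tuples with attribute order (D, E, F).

Joining S and R on E yields {(32, w, d, 24), (32, w, w, 23), (39, p, r, 33), (39, p, t, 10), (7, w, d, 24), (7, w, w, 23)}.
Joining (S JOIN R) and Q on G yields {(32, w, d, 24, q, 26), (32, w, d, 24, s, 1), (32, w, d, 24, s, 12), (32, w, d, 24, s, 3), (32, w, d, 24, w, 34), (32, w, w, 23, x, 20), (39, p, r, 33, s, 39), (39, p, t, 10, s, 19), (7, w, d, 24, q, 26), (7, w, d, 24, s, 1), (7, w, d, 24, s, 12), (7, w, d, 24, s, 3), (7, w, d, 24, w, 34), (7, w, w, 23, x, 20)}.
σ[F != x]: keep tuples satisfying F != x → {(32, w, d, 24, q, 26), (32, w, d, 24, s, 1), (32, w, d, 24, s, 12), (32, w, d, 24, s, 3), (32, w, d, 24, w, 34), (39, p, r, 33, s, 39), (39, p, t, 10, s, 19), (7, w, d, 24, q, 26), (7, w, d, 24, s, 1), (7, w, d, 24, s, 12), (7, w, d, 24, s, 3), (7, w, d, 24, w, 34)}
Keep only column(s) D, E, F (5 duplicate(s) eliminated): {(32, w, q), (32, w, s), (32, w, w), (39, p, s), (7, w, q), (7, w, s), (7, w, w)}

{(32, w, q), (32, w, s), (32, w, w), (39, p, s), (7, w, q), (7, w, s), (7, w, w)}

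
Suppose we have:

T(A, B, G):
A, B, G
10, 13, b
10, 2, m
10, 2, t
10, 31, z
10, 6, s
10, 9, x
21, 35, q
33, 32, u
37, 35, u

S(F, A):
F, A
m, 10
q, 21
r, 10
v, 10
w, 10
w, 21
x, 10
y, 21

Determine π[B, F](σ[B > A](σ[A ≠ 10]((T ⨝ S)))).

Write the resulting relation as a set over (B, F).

{(35, q), (35, w), (35, y)}

Natural join on A: {(10, 13, b, m), (10, 13, b, r), (10, 13, b, v), (10, 13, b, w), (10, 13, b, x), (10, 2, m, m), (10, 2, m, r), (10, 2, m, v), (10, 2, m, w), (10, 2, m, x), (10, 2, t, m), (10, 2, t, r), (10, 2, t, v), (10, 2, t, w), (10, 2, t, x), (10, 31, z, m), (10, 31, z, r), (10, 31, z, v), (10, 31, z, w), (10, 31, z, x), (10, 6, s, m), (10, 6, s, r), (10, 6, s, v), (10, 6, s, w), (10, 6, s, x), (10, 9, x, m), (10, 9, x, r), (10, 9, x, v), (10, 9, x, w), (10, 9, x, x), (21, 35, q, q), (21, 35, q, w), (21, 35, q, y)}
Selection A ≠ 10: {(21, 35, q, q), (21, 35, q, w), (21, 35, q, y)}
Selection B > A: {(21, 35, q, q), (21, 35, q, w), (21, 35, q, y)}
π[B, F]: project onto (B, F) → {(35, q), (35, w), (35, y)}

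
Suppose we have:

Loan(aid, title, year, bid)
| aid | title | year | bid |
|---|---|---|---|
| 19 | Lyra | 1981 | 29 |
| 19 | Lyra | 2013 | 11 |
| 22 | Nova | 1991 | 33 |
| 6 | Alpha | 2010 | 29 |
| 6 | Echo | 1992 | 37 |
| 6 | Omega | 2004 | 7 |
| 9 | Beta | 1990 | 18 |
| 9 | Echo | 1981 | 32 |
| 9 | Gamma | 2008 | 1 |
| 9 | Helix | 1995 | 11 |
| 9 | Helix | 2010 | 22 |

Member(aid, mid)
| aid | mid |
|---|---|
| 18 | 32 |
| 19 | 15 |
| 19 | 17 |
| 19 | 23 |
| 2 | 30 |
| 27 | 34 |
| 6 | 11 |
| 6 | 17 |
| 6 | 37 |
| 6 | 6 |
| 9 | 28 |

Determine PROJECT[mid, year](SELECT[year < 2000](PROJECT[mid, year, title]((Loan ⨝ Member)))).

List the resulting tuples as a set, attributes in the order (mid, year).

Loan ⋈ Member (natural join on aid): {(19, Lyra, 1981, 29, 15), (19, Lyra, 1981, 29, 17), (19, Lyra, 1981, 29, 23), (19, Lyra, 2013, 11, 15), (19, Lyra, 2013, 11, 17), (19, Lyra, 2013, 11, 23), (6, Alpha, 2010, 29, 11), (6, Alpha, 2010, 29, 17), (6, Alpha, 2010, 29, 37), (6, Alpha, 2010, 29, 6), (6, Echo, 1992, 37, 11), (6, Echo, 1992, 37, 17), (6, Echo, 1992, 37, 37), (6, Echo, 1992, 37, 6), (6, Omega, 2004, 7, 11), (6, Omega, 2004, 7, 17), (6, Omega, 2004, 7, 37), (6, Omega, 2004, 7, 6), (9, Beta, 1990, 18, 28), (9, Echo, 1981, 32, 28), (9, Gamma, 2008, 1, 28), (9, Helix, 1995, 11, 28), (9, Helix, 2010, 22, 28)}
Keep only column(s) mid, year, title: {(11, 1992, Echo), (11, 2004, Omega), (11, 2010, Alpha), (15, 1981, Lyra), (15, 2013, Lyra), (17, 1981, Lyra), (17, 1992, Echo), (17, 2004, Omega), (17, 2010, Alpha), (17, 2013, Lyra), (23, 1981, Lyra), (23, 2013, Lyra), (28, 1981, Echo), (28, 1990, Beta), (28, 1995, Helix), (28, 2008, Gamma), (28, 2010, Helix), (37, 1992, Echo), (37, 2004, Omega), (37, 2010, Alpha), (6, 1992, Echo), (6, 2004, Omega), (6, 2010, Alpha)}
Filtering on year < 2000 leaves {(11, 1992, Echo), (15, 1981, Lyra), (17, 1981, Lyra), (17, 1992, Echo), (23, 1981, Lyra), (28, 1981, Echo), (28, 1990, Beta), (28, 1995, Helix), (37, 1992, Echo), (6, 1992, Echo)}.
Keep only column(s) mid, year: {(11, 1992), (15, 1981), (17, 1981), (17, 1992), (23, 1981), (28, 1981), (28, 1990), (28, 1995), (37, 1992), (6, 1992)}

{(11, 1992), (15, 1981), (17, 1981), (17, 1992), (23, 1981), (28, 1981), (28, 1990), (28, 1995), (37, 1992), (6, 1992)}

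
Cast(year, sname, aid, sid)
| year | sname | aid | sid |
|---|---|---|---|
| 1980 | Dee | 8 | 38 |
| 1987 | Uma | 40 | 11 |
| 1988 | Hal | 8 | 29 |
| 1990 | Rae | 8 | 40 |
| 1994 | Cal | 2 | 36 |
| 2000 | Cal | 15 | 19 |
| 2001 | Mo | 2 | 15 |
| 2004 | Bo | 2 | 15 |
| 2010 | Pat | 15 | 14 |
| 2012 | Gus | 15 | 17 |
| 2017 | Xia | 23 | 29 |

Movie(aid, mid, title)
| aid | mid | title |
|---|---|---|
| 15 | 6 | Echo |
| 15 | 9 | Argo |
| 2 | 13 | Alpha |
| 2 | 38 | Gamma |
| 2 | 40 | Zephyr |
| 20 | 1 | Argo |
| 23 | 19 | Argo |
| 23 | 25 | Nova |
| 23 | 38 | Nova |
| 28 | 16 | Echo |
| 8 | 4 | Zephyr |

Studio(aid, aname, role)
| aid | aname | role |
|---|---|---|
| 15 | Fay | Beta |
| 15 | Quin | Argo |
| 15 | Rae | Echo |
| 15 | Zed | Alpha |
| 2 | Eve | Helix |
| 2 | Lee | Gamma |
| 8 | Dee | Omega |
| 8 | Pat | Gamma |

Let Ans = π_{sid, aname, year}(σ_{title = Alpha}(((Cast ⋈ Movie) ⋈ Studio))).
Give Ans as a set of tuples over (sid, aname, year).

{(15, Eve, 2001), (15, Eve, 2004), (15, Lee, 2001), (15, Lee, 2004), (36, Eve, 1994), (36, Lee, 1994)}

Natural join on aid: {(1980, Dee, 8, 38, 4, Zephyr), (1988, Hal, 8, 29, 4, Zephyr), (1990, Rae, 8, 40, 4, Zephyr), (1994, Cal, 2, 36, 13, Alpha), (1994, Cal, 2, 36, 38, Gamma), (1994, Cal, 2, 36, 40, Zephyr), (2000, Cal, 15, 19, 6, Echo), (2000, Cal, 15, 19, 9, Argo), (2001, Mo, 2, 15, 13, Alpha), (2001, Mo, 2, 15, 38, Gamma), (2001, Mo, 2, 15, 40, Zephyr), (2004, Bo, 2, 15, 13, Alpha), (2004, Bo, 2, 15, 38, Gamma), (2004, Bo, 2, 15, 40, Zephyr), (2010, Pat, 15, 14, 6, Echo), (2010, Pat, 15, 14, 9, Argo), (2012, Gus, 15, 17, 6, Echo), (2012, Gus, 15, 17, 9, Argo), (2017, Xia, 23, 29, 19, Argo), (2017, Xia, 23, 29, 25, Nova), (2017, Xia, 23, 29, 38, Nova)}
Natural join on aid: {(1980, Dee, 8, 38, 4, Zephyr, Dee, Omega), (1980, Dee, 8, 38, 4, Zephyr, Pat, Gamma), (1988, Hal, 8, 29, 4, Zephyr, Dee, Omega), (1988, Hal, 8, 29, 4, Zephyr, Pat, Gamma), (1990, Rae, 8, 40, 4, Zephyr, Dee, Omega), (1990, Rae, 8, 40, 4, Zephyr, Pat, Gamma), (1994, Cal, 2, 36, 13, Alpha, Eve, Helix), (1994, Cal, 2, 36, 13, Alpha, Lee, Gamma), (1994, Cal, 2, 36, 38, Gamma, Eve, Helix), (1994, Cal, 2, 36, 38, Gamma, Lee, Gamma), (1994, Cal, 2, 36, 40, Zephyr, Eve, Helix), (1994, Cal, 2, 36, 40, Zephyr, Lee, Gamma), (2000, Cal, 15, 19, 6, Echo, Fay, Beta), (2000, Cal, 15, 19, 6, Echo, Quin, Argo), (2000, Cal, 15, 19, 6, Echo, Rae, Echo), (2000, Cal, 15, 19, 6, Echo, Zed, Alpha), (2000, Cal, 15, 19, 9, Argo, Fay, Beta), (2000, Cal, 15, 19, 9, Argo, Quin, Argo), (2000, Cal, 15, 19, 9, Argo, Rae, Echo), (2000, Cal, 15, 19, 9, Argo, Zed, Alpha), (2001, Mo, 2, 15, 13, Alpha, Eve, Helix), (2001, Mo, 2, 15, 13, Alpha, Lee, Gamma), (2001, Mo, 2, 15, 38, Gamma, Eve, Helix), (2001, Mo, 2, 15, 38, Gamma, Lee, Gamma), (2001, Mo, 2, 15, 40, Zephyr, Eve, Helix), (2001, Mo, 2, 15, 40, Zephyr, Lee, Gamma), (2004, Bo, 2, 15, 13, Alpha, Eve, Helix), (2004, Bo, 2, 15, 13, Alpha, Lee, Gamma), (2004, Bo, 2, 15, 38, Gamma, Eve, Helix), (2004, Bo, 2, 15, 38, Gamma, Lee, Gamma), (2004, Bo, 2, 15, 40, Zephyr, Eve, Helix), (2004, Bo, 2, 15, 40, Zephyr, Lee, Gamma), (2010, Pat, 15, 14, 6, Echo, Fay, Beta), (2010, Pat, 15, 14, 6, Echo, Quin, Argo), (2010, Pat, 15, 14, 6, Echo, Rae, Echo), (2010, Pat, 15, 14, 6, Echo, Zed, Alpha), (2010, Pat, 15, 14, 9, Argo, Fay, Beta), (2010, Pat, 15, 14, 9, Argo, Quin, Argo), (2010, Pat, 15, 14, 9, Argo, Rae, Echo), (2010, Pat, 15, 14, 9, Argo, Zed, Alpha), (2012, Gus, 15, 17, 6, Echo, Fay, Beta), (2012, Gus, 15, 17, 6, Echo, Quin, Argo), (2012, Gus, 15, 17, 6, Echo, Rae, Echo), (2012, Gus, 15, 17, 6, Echo, Zed, Alpha), (2012, Gus, 15, 17, 9, Argo, Fay, Beta), (2012, Gus, 15, 17, 9, Argo, Quin, Argo), (2012, Gus, 15, 17, 9, Argo, Rae, Echo), (2012, Gus, 15, 17, 9, Argo, Zed, Alpha)}
Apply σ_{title = Alpha}; surviving tuples: {(1994, Cal, 2, 36, 13, Alpha, Eve, Helix), (1994, Cal, 2, 36, 13, Alpha, Lee, Gamma), (2001, Mo, 2, 15, 13, Alpha, Eve, Helix), (2001, Mo, 2, 15, 13, Alpha, Lee, Gamma), (2004, Bo, 2, 15, 13, Alpha, Eve, Helix), (2004, Bo, 2, 15, 13, Alpha, Lee, Gamma)}
Keep only column(s) sid, aname, year: {(15, Eve, 2001), (15, Eve, 2004), (15, Lee, 2001), (15, Lee, 2004), (36, Eve, 1994), (36, Lee, 1994)}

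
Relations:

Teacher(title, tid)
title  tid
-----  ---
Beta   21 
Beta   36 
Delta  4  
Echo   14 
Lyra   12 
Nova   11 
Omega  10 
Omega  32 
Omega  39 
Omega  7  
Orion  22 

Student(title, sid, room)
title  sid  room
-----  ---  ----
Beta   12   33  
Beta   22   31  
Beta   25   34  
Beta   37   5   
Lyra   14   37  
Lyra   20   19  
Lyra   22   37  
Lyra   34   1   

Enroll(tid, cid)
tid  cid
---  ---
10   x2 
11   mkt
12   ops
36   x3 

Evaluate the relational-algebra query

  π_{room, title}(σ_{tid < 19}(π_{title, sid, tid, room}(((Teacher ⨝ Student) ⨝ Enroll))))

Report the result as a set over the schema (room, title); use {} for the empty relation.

Natural join on title: {(Beta, 21, 12, 33), (Beta, 21, 22, 31), (Beta, 21, 25, 34), (Beta, 21, 37, 5), (Beta, 36, 12, 33), (Beta, 36, 22, 31), (Beta, 36, 25, 34), (Beta, 36, 37, 5), (Lyra, 12, 14, 37), (Lyra, 12, 20, 19), (Lyra, 12, 22, 37), (Lyra, 12, 34, 1)}
Natural join on tid: {(Beta, 36, 12, 33, x3), (Beta, 36, 22, 31, x3), (Beta, 36, 25, 34, x3), (Beta, 36, 37, 5, x3), (Lyra, 12, 14, 37, ops), (Lyra, 12, 20, 19, ops), (Lyra, 12, 22, 37, ops), (Lyra, 12, 34, 1, ops)}
Keep only column(s) title, sid, tid, room: {(Beta, 12, 36, 33), (Beta, 22, 36, 31), (Beta, 25, 36, 34), (Beta, 37, 36, 5), (Lyra, 14, 12, 37), (Lyra, 20, 12, 19), (Lyra, 22, 12, 37), (Lyra, 34, 12, 1)}
Filtering on tid < 19 leaves {(Lyra, 14, 12, 37), (Lyra, 20, 12, 19), (Lyra, 22, 12, 37), (Lyra, 34, 12, 1)}.
Keep only column(s) room, title (1 duplicate(s) eliminated): {(1, Lyra), (19, Lyra), (37, Lyra)}

{(1, Lyra), (19, Lyra), (37, Lyra)}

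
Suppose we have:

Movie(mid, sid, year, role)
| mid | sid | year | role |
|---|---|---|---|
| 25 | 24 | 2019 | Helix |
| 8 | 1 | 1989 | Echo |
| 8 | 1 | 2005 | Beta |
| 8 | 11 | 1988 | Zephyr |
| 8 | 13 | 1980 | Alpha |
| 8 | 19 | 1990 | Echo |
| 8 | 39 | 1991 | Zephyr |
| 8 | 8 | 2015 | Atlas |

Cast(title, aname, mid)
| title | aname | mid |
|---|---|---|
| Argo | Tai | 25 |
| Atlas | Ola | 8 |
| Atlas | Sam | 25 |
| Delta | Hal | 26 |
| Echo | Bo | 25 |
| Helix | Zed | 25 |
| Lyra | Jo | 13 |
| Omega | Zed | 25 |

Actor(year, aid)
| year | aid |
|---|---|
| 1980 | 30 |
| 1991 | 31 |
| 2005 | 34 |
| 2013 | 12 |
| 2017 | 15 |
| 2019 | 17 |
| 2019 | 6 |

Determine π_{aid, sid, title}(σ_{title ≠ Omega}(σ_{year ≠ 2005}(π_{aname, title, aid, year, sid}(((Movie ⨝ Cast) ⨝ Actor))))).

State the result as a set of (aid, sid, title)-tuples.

{(17, 24, Argo), (17, 24, Atlas), (17, 24, Echo), (17, 24, Helix), (30, 13, Atlas), (31, 39, Atlas), (6, 24, Argo), (6, 24, Atlas), (6, 24, Echo), (6, 24, Helix)}

Joining Movie and Cast on mid yields {(25, 24, 2019, Helix, Argo, Tai), (25, 24, 2019, Helix, Atlas, Sam), (25, 24, 2019, Helix, Echo, Bo), (25, 24, 2019, Helix, Helix, Zed), (25, 24, 2019, Helix, Omega, Zed), (8, 1, 1989, Echo, Atlas, Ola), (8, 1, 2005, Beta, Atlas, Ola), (8, 11, 1988, Zephyr, Atlas, Ola), (8, 13, 1980, Alpha, Atlas, Ola), (8, 19, 1990, Echo, Atlas, Ola), (8, 39, 1991, Zephyr, Atlas, Ola), (8, 8, 2015, Atlas, Atlas, Ola)}.
Joining (Movie ⨝ Cast) and Actor on year yields {(25, 24, 2019, Helix, Argo, Tai, 17), (25, 24, 2019, Helix, Argo, Tai, 6), (25, 24, 2019, Helix, Atlas, Sam, 17), (25, 24, 2019, Helix, Atlas, Sam, 6), (25, 24, 2019, Helix, Echo, Bo, 17), (25, 24, 2019, Helix, Echo, Bo, 6), (25, 24, 2019, Helix, Helix, Zed, 17), (25, 24, 2019, Helix, Helix, Zed, 6), (25, 24, 2019, Helix, Omega, Zed, 17), (25, 24, 2019, Helix, Omega, Zed, 6), (8, 1, 2005, Beta, Atlas, Ola, 34), (8, 13, 1980, Alpha, Atlas, Ola, 30), (8, 39, 1991, Zephyr, Atlas, Ola, 31)}.
Projecting to aname, title, aid, year, sid: {(Bo, Echo, 17, 2019, 24), (Bo, Echo, 6, 2019, 24), (Ola, Atlas, 30, 1980, 13), (Ola, Atlas, 31, 1991, 39), (Ola, Atlas, 34, 2005, 1), (Sam, Atlas, 17, 2019, 24), (Sam, Atlas, 6, 2019, 24), (Tai, Argo, 17, 2019, 24), (Tai, Argo, 6, 2019, 24), (Zed, Helix, 17, 2019, 24), (Zed, Helix, 6, 2019, 24), (Zed, Omega, 17, 2019, 24), (Zed, Omega, 6, 2019, 24)}
σ[year ≠ 2005]: keep tuples satisfying year ≠ 2005 → {(Bo, Echo, 17, 2019, 24), (Bo, Echo, 6, 2019, 24), (Ola, Atlas, 30, 1980, 13), (Ola, Atlas, 31, 1991, 39), (Sam, Atlas, 17, 2019, 24), (Sam, Atlas, 6, 2019, 24), (Tai, Argo, 17, 2019, 24), (Tai, Argo, 6, 2019, 24), (Zed, Helix, 17, 2019, 24), (Zed, Helix, 6, 2019, 24), (Zed, Omega, 17, 2019, 24), (Zed, Omega, 6, 2019, 24)}
σ[title ≠ Omega]: keep tuples satisfying title ≠ Omega → {(Bo, Echo, 17, 2019, 24), (Bo, Echo, 6, 2019, 24), (Ola, Atlas, 30, 1980, 13), (Ola, Atlas, 31, 1991, 39), (Sam, Atlas, 17, 2019, 24), (Sam, Atlas, 6, 2019, 24), (Tai, Argo, 17, 2019, 24), (Tai, Argo, 6, 2019, 24), (Zed, Helix, 17, 2019, 24), (Zed, Helix, 6, 2019, 24)}
Projecting to aid, sid, title: {(17, 24, Argo), (17, 24, Atlas), (17, 24, Echo), (17, 24, Helix), (30, 13, Atlas), (31, 39, Atlas), (6, 24, Argo), (6, 24, Atlas), (6, 24, Echo), (6, 24, Helix)}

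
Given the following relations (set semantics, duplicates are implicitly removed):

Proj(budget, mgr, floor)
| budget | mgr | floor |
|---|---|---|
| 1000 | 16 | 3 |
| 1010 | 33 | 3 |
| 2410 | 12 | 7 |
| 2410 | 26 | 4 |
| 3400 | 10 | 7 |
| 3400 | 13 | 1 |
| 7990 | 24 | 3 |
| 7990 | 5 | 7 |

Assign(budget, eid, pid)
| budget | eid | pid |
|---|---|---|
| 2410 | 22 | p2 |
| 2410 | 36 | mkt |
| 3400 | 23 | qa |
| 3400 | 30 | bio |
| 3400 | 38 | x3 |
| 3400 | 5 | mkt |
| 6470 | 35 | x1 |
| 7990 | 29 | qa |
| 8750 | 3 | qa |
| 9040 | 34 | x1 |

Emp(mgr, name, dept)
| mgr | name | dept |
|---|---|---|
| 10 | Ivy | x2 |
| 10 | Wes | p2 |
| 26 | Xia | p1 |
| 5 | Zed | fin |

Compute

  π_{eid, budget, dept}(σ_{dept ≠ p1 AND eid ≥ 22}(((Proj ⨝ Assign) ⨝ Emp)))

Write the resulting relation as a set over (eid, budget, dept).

{(23, 3400, p2), (23, 3400, x2), (29, 7990, fin), (30, 3400, p2), (30, 3400, x2), (38, 3400, p2), (38, 3400, x2)}

Joining Proj and Assign on budget yields {(2410, 12, 7, 22, p2), (2410, 12, 7, 36, mkt), (2410, 26, 4, 22, p2), (2410, 26, 4, 36, mkt), (3400, 10, 7, 23, qa), (3400, 10, 7, 30, bio), (3400, 10, 7, 38, x3), (3400, 10, 7, 5, mkt), (3400, 13, 1, 23, qa), (3400, 13, 1, 30, bio), (3400, 13, 1, 38, x3), (3400, 13, 1, 5, mkt), (7990, 24, 3, 29, qa), (7990, 5, 7, 29, qa)}.
Joining (Proj ⨝ Assign) and Emp on mgr yields {(2410, 26, 4, 22, p2, Xia, p1), (2410, 26, 4, 36, mkt, Xia, p1), (3400, 10, 7, 23, qa, Ivy, x2), (3400, 10, 7, 23, qa, Wes, p2), (3400, 10, 7, 30, bio, Ivy, x2), (3400, 10, 7, 30, bio, Wes, p2), (3400, 10, 7, 38, x3, Ivy, x2), (3400, 10, 7, 38, x3, Wes, p2), (3400, 10, 7, 5, mkt, Ivy, x2), (3400, 10, 7, 5, mkt, Wes, p2), (7990, 5, 7, 29, qa, Zed, fin)}.
Apply σ_{dept ≠ p1 AND eid ≥ 22}; surviving tuples: {(3400, 10, 7, 23, qa, Ivy, x2), (3400, 10, 7, 23, qa, Wes, p2), (3400, 10, 7, 30, bio, Ivy, x2), (3400, 10, 7, 30, bio, Wes, p2), (3400, 10, 7, 38, x3, Ivy, x2), (3400, 10, 7, 38, x3, Wes, p2), (7990, 5, 7, 29, qa, Zed, fin)}
π[eid, budget, dept]: project onto (eid, budget, dept) → {(23, 3400, p2), (23, 3400, x2), (29, 7990, fin), (30, 3400, p2), (30, 3400, x2), (38, 3400, p2), (38, 3400, x2)}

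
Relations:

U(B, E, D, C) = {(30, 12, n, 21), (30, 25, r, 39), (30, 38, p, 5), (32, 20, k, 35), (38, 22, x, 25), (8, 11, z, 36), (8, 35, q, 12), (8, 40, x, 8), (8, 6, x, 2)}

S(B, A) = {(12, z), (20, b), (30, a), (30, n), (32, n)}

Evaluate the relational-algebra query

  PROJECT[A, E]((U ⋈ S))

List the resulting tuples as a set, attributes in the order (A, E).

Natural join on B: {(30, 12, n, 21, a), (30, 12, n, 21, n), (30, 25, r, 39, a), (30, 25, r, 39, n), (30, 38, p, 5, a), (30, 38, p, 5, n), (32, 20, k, 35, n)}
π[A, E]: project onto (A, E) → {(a, 12), (a, 25), (a, 38), (n, 12), (n, 20), (n, 25), (n, 38)}

{(a, 12), (a, 25), (a, 38), (n, 12), (n, 20), (n, 25), (n, 38)}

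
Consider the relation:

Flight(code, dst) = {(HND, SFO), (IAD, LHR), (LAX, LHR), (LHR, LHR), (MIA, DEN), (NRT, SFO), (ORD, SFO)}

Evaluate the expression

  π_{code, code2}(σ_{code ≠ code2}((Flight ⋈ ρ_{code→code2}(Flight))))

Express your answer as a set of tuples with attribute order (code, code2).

{(HND, NRT), (HND, ORD), (IAD, LAX), (IAD, LHR), (LAX, IAD), (LAX, LHR), (LHR, IAD), (LHR, LAX), (NRT, HND), (NRT, ORD), (ORD, HND), (ORD, NRT)}

ρ[code→code2]: schema becomes (code2, dst); tuples unchanged.
Joining Flight and ρ_{code→code2}(Flight) on dst yields {(HND, SFO, HND), (HND, SFO, NRT), (HND, SFO, ORD), (IAD, LHR, IAD), (IAD, LHR, LAX), (IAD, LHR, LHR), (LAX, LHR, IAD), (LAX, LHR, LAX), (LAX, LHR, LHR), (LHR, LHR, IAD), (LHR, LHR, LAX), (LHR, LHR, LHR), (MIA, DEN, MIA), (NRT, SFO, HND), (NRT, SFO, NRT), (NRT, SFO, ORD), (ORD, SFO, HND), (ORD, SFO, NRT), (ORD, SFO, ORD)}.
Apply σ_{code ≠ code2}; surviving tuples: {(HND, SFO, NRT), (HND, SFO, ORD), (IAD, LHR, LAX), (IAD, LHR, LHR), (LAX, LHR, IAD), (LAX, LHR, LHR), (LHR, LHR, IAD), (LHR, LHR, LAX), (NRT, SFO, HND), (NRT, SFO, ORD), (ORD, SFO, HND), (ORD, SFO, NRT)}
π_{code, code2} gives {(HND, NRT), (HND, ORD), (IAD, LAX), (IAD, LHR), (LAX, IAD), (LAX, LHR), (LHR, IAD), (LHR, LAX), (NRT, HND), (NRT, ORD), (ORD, HND), (ORD, NRT)}.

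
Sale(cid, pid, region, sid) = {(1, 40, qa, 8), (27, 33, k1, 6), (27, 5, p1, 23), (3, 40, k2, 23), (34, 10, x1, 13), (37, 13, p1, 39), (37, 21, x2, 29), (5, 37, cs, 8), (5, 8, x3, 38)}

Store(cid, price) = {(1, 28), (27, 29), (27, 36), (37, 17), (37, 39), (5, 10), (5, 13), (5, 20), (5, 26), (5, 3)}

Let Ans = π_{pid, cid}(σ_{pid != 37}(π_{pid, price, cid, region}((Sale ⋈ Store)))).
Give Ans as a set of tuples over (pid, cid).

{(13, 37), (21, 37), (33, 27), (40, 1), (5, 27), (8, 5)}

Natural join on cid: {(1, 40, qa, 8, 28), (27, 33, k1, 6, 29), (27, 33, k1, 6, 36), (27, 5, p1, 23, 29), (27, 5, p1, 23, 36), (37, 13, p1, 39, 17), (37, 13, p1, 39, 39), (37, 21, x2, 29, 17), (37, 21, x2, 29, 39), (5, 37, cs, 8, 10), (5, 37, cs, 8, 13), (5, 37, cs, 8, 20), (5, 37, cs, 8, 26), (5, 37, cs, 8, 3), (5, 8, x3, 38, 10), (5, 8, x3, 38, 13), (5, 8, x3, 38, 20), (5, 8, x3, 38, 26), (5, 8, x3, 38, 3)}
π[pid, price, cid, region]: project onto (pid, price, cid, region) → {(13, 17, 37, p1), (13, 39, 37, p1), (21, 17, 37, x2), (21, 39, 37, x2), (33, 29, 27, k1), (33, 36, 27, k1), (37, 10, 5, cs), (37, 13, 5, cs), (37, 20, 5, cs), (37, 26, 5, cs), (37, 3, 5, cs), (40, 28, 1, qa), (5, 29, 27, p1), (5, 36, 27, p1), (8, 10, 5, x3), (8, 13, 5, x3), (8, 20, 5, x3), (8, 26, 5, x3), (8, 3, 5, x3)}
Filtering on pid != 37 leaves {(13, 17, 37, p1), (13, 39, 37, p1), (21, 17, 37, x2), (21, 39, 37, x2), (33, 29, 27, k1), (33, 36, 27, k1), (40, 28, 1, qa), (5, 29, 27, p1), (5, 36, 27, p1), (8, 10, 5, x3), (8, 13, 5, x3), (8, 20, 5, x3), (8, 26, 5, x3), (8, 3, 5, x3)}.
π[pid, cid]: project onto (pid, cid) (8 duplicate(s) eliminated) → {(13, 37), (21, 37), (33, 27), (40, 1), (5, 27), (8, 5)}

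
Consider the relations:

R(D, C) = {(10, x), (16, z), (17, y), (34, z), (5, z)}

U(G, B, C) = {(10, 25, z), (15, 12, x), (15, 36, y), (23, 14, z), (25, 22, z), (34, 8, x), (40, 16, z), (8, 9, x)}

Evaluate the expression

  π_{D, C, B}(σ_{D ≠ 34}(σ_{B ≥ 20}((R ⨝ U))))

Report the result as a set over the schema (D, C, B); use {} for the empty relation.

Joining R and U on C yields {(10, x, 15, 12), (10, x, 34, 8), (10, x, 8, 9), (16, z, 10, 25), (16, z, 23, 14), (16, z, 25, 22), (16, z, 40, 16), (17, y, 15, 36), (34, z, 10, 25), (34, z, 23, 14), (34, z, 25, 22), (34, z, 40, 16), (5, z, 10, 25), (5, z, 23, 14), (5, z, 25, 22), (5, z, 40, 16)}.
σ[B ≥ 20]: keep tuples satisfying B ≥ 20 → {(16, z, 10, 25), (16, z, 25, 22), (17, y, 15, 36), (34, z, 10, 25), (34, z, 25, 22), (5, z, 10, 25), (5, z, 25, 22)}
σ[D ≠ 34]: keep tuples satisfying D ≠ 34 → {(16, z, 10, 25), (16, z, 25, 22), (17, y, 15, 36), (5, z, 10, 25), (5, z, 25, 22)}
π[D, C, B]: project onto (D, C, B) → {(16, z, 22), (16, z, 25), (17, y, 36), (5, z, 22), (5, z, 25)}

{(16, z, 22), (16, z, 25), (17, y, 36), (5, z, 22), (5, z, 25)}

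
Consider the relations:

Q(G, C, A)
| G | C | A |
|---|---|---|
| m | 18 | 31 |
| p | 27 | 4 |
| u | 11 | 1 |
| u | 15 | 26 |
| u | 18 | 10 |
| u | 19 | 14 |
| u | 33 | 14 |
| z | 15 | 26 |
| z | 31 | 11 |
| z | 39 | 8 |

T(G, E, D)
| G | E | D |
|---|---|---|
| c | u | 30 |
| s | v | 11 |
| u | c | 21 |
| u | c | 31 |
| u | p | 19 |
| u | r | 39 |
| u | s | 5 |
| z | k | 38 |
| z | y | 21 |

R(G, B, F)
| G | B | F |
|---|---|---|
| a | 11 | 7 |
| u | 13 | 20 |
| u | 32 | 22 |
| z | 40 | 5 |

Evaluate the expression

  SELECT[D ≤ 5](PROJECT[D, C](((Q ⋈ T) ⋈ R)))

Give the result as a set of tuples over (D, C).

{(5, 11), (5, 15), (5, 18), (5, 19), (5, 33)}

Q ⋈ T (natural join on G): {(u, 11, 1, c, 21), (u, 11, 1, c, 31), (u, 11, 1, p, 19), (u, 11, 1, r, 39), (u, 11, 1, s, 5), (u, 15, 26, c, 21), (u, 15, 26, c, 31), (u, 15, 26, p, 19), (u, 15, 26, r, 39), (u, 15, 26, s, 5), (u, 18, 10, c, 21), (u, 18, 10, c, 31), (u, 18, 10, p, 19), (u, 18, 10, r, 39), (u, 18, 10, s, 5), (u, 19, 14, c, 21), (u, 19, 14, c, 31), (u, 19, 14, p, 19), (u, 19, 14, r, 39), (u, 19, 14, s, 5), (u, 33, 14, c, 21), (u, 33, 14, c, 31), (u, 33, 14, p, 19), (u, 33, 14, r, 39), (u, 33, 14, s, 5), (z, 15, 26, k, 38), (z, 15, 26, y, 21), (z, 31, 11, k, 38), (z, 31, 11, y, 21), (z, 39, 8, k, 38), (z, 39, 8, y, 21)}
(Q ⋈ T) ⋈ R (natural join on G): {(u, 11, 1, c, 21, 13, 20), (u, 11, 1, c, 21, 32, 22), (u, 11, 1, c, 31, 13, 20), (u, 11, 1, c, 31, 32, 22), (u, 11, 1, p, 19, 13, 20), (u, 11, 1, p, 19, 32, 22), (u, 11, 1, r, 39, 13, 20), (u, 11, 1, r, 39, 32, 22), (u, 11, 1, s, 5, 13, 20), (u, 11, 1, s, 5, 32, 22), (u, 15, 26, c, 21, 13, 20), (u, 15, 26, c, 21, 32, 22), (u, 15, 26, c, 31, 13, 20), (u, 15, 26, c, 31, 32, 22), (u, 15, 26, p, 19, 13, 20), (u, 15, 26, p, 19, 32, 22), (u, 15, 26, r, 39, 13, 20), (u, 15, 26, r, 39, 32, 22), (u, 15, 26, s, 5, 13, 20), (u, 15, 26, s, 5, 32, 22), (u, 18, 10, c, 21, 13, 20), (u, 18, 10, c, 21, 32, 22), (u, 18, 10, c, 31, 13, 20), (u, 18, 10, c, 31, 32, 22), (u, 18, 10, p, 19, 13, 20), (u, 18, 10, p, 19, 32, 22), (u, 18, 10, r, 39, 13, 20), (u, 18, 10, r, 39, 32, 22), (u, 18, 10, s, 5, 13, 20), (u, 18, 10, s, 5, 32, 22), (u, 19, 14, c, 21, 13, 20), (u, 19, 14, c, 21, 32, 22), (u, 19, 14, c, 31, 13, 20), (u, 19, 14, c, 31, 32, 22), (u, 19, 14, p, 19, 13, 20), (u, 19, 14, p, 19, 32, 22), (u, 19, 14, r, 39, 13, 20), (u, 19, 14, r, 39, 32, 22), (u, 19, 14, s, 5, 13, 20), (u, 19, 14, s, 5, 32, 22), (u, 33, 14, c, 21, 13, 20), (u, 33, 14, c, 21, 32, 22), (u, 33, 14, c, 31, 13, 20), (u, 33, 14, c, 31, 32, 22), (u, 33, 14, p, 19, 13, 20), (u, 33, 14, p, 19, 32, 22), (u, 33, 14, r, 39, 13, 20), (u, 33, 14, r, 39, 32, 22), (u, 33, 14, s, 5, 13, 20), (u, 33, 14, s, 5, 32, 22), (z, 15, 26, k, 38, 40, 5), (z, 15, 26, y, 21, 40, 5), (z, 31, 11, k, 38, 40, 5), (z, 31, 11, y, 21, 40, 5), (z, 39, 8, k, 38, 40, 5), (z, 39, 8, y, 21, 40, 5)}
π[D, C]: project onto (D, C) (26 duplicate(s) eliminated) → {(19, 11), (19, 15), (19, 18), (19, 19), (19, 33), (21, 11), (21, 15), (21, 18), (21, 19), (21, 31), (21, 33), (21, 39), (31, 11), (31, 15), (31, 18), (31, 19), (31, 33), (38, 15), (38, 31), (38, 39), (39, 11), (39, 15), (39, 18), (39, 19), (39, 33), (5, 11), (5, 15), (5, 18), (5, 19), (5, 33)}
Selection D ≤ 5: {(5, 11), (5, 15), (5, 18), (5, 19), (5, 33)}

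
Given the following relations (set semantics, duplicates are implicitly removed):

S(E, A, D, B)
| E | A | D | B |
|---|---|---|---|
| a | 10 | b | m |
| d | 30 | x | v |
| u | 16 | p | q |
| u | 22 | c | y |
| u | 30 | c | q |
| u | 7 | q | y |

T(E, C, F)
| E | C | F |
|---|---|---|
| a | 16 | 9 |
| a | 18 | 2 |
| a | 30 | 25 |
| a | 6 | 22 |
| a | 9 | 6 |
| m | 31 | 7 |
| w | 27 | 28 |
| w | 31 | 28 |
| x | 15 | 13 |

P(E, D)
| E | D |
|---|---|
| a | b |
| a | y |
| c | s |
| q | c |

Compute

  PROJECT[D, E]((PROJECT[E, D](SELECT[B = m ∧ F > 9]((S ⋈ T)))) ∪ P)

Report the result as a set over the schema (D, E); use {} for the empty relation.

Joining S and T on E yields {(a, 10, b, m, 16, 9), (a, 10, b, m, 18, 2), (a, 10, b, m, 30, 25), (a, 10, b, m, 6, 22), (a, 10, b, m, 9, 6)}.
Selection B = m ∧ F > 9: {(a, 10, b, m, 30, 25), (a, 10, b, m, 6, 22)}
Projecting to E, D (1 duplicate(s) eliminated): {(a, b)}
Set union of the two operands is {(a, b), (a, y), (c, s), (q, c)}.
Projecting to D, E: {(b, a), (c, q), (s, c), (y, a)}

{(b, a), (c, q), (s, c), (y, a)}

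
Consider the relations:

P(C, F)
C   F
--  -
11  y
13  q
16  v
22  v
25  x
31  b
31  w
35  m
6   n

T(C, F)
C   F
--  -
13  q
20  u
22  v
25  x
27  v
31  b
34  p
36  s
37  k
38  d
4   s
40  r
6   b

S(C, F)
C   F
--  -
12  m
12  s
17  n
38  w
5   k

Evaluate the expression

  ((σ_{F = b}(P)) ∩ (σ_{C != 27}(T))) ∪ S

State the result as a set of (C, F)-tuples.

{(12, m), (12, s), (17, n), (31, b), (38, w), (5, k)}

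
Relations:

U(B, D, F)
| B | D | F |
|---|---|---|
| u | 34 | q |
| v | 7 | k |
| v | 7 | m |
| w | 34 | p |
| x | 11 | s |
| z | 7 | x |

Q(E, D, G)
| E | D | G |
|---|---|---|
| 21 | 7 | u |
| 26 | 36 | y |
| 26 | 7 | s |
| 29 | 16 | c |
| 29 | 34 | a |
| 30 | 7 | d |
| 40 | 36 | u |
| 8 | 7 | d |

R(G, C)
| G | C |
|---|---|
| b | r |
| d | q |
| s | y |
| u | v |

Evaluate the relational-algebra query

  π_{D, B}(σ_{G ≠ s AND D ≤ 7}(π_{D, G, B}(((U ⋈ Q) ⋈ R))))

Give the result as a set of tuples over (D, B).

{(7, v), (7, z)}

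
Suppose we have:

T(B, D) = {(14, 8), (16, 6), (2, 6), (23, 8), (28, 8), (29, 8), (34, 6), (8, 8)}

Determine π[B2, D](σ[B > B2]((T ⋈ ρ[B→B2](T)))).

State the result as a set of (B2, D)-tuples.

{(14, 8), (16, 6), (2, 6), (23, 8), (28, 8), (8, 8)}

ρ[B→B2]: schema becomes (B2, D); tuples unchanged.
T ⋈ ρ[B→B2](T) (natural join on D): {(14, 8, 14), (14, 8, 23), (14, 8, 28), (14, 8, 29), (14, 8, 8), (16, 6, 16), (16, 6, 2), (16, 6, 34), (2, 6, 16), (2, 6, 2), (2, 6, 34), (23, 8, 14), (23, 8, 23), (23, 8, 28), (23, 8, 29), (23, 8, 8), (28, 8, 14), (28, 8, 23), (28, 8, 28), (28, 8, 29), (28, 8, 8), (29, 8, 14), (29, 8, 23), (29, 8, 28), (29, 8, 29), (29, 8, 8), (34, 6, 16), (34, 6, 2), (34, 6, 34), (8, 8, 14), (8, 8, 23), (8, 8, 28), (8, 8, 29), (8, 8, 8)}
Selection B > B2: {(14, 8, 8), (16, 6, 2), (23, 8, 14), (23, 8, 8), (28, 8, 14), (28, 8, 23), (28, 8, 8), (29, 8, 14), (29, 8, 23), (29, 8, 28), (29, 8, 8), (34, 6, 16), (34, 6, 2)}
π_{B2, D} gives {(14, 8), (16, 6), (2, 6), (23, 8), (28, 8), (8, 8)} (7 duplicate(s) eliminated).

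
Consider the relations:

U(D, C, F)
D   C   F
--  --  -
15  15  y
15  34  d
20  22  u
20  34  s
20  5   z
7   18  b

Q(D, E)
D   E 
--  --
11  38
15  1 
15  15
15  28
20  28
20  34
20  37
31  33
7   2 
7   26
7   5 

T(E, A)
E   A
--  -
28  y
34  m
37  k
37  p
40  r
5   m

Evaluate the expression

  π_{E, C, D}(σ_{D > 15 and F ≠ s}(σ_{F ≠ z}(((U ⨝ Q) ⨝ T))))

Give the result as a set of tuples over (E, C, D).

U ⋈ Q (natural join on D): {(15, 15, y, 1), (15, 15, y, 15), (15, 15, y, 28), (15, 34, d, 1), (15, 34, d, 15), (15, 34, d, 28), (20, 22, u, 28), (20, 22, u, 34), (20, 22, u, 37), (20, 34, s, 28), (20, 34, s, 34), (20, 34, s, 37), (20, 5, z, 28), (20, 5, z, 34), (20, 5, z, 37), (7, 18, b, 2), (7, 18, b, 26), (7, 18, b, 5)}
(U ⨝ Q) ⋈ T (natural join on E): {(15, 15, y, 28, y), (15, 34, d, 28, y), (20, 22, u, 28, y), (20, 22, u, 34, m), (20, 22, u, 37, k), (20, 22, u, 37, p), (20, 34, s, 28, y), (20, 34, s, 34, m), (20, 34, s, 37, k), (20, 34, s, 37, p), (20, 5, z, 28, y), (20, 5, z, 34, m), (20, 5, z, 37, k), (20, 5, z, 37, p), (7, 18, b, 5, m)}
Filtering on F ≠ z leaves {(15, 15, y, 28, y), (15, 34, d, 28, y), (20, 22, u, 28, y), (20, 22, u, 34, m), (20, 22, u, 37, k), (20, 22, u, 37, p), (20, 34, s, 28, y), (20, 34, s, 34, m), (20, 34, s, 37, k), (20, 34, s, 37, p), (7, 18, b, 5, m)}.
Filtering on D > 15 and F ≠ s leaves {(20, 22, u, 28, y), (20, 22, u, 34, m), (20, 22, u, 37, k), (20, 22, u, 37, p)}.
π_{E, C, D} gives {(28, 22, 20), (34, 22, 20), (37, 22, 20)} (1 duplicate(s) eliminated).

{(28, 22, 20), (34, 22, 20), (37, 22, 20)}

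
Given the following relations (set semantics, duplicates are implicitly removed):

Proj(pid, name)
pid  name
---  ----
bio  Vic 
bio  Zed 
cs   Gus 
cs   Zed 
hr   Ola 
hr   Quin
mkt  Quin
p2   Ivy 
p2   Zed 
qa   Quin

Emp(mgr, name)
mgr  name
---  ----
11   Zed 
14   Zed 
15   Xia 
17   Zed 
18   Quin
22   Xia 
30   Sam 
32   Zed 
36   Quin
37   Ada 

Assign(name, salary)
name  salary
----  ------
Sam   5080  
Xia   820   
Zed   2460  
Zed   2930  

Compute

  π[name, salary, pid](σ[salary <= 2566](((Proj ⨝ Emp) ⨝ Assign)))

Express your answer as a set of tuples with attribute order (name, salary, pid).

{(Zed, 2460, bio), (Zed, 2460, cs), (Zed, 2460, p2)}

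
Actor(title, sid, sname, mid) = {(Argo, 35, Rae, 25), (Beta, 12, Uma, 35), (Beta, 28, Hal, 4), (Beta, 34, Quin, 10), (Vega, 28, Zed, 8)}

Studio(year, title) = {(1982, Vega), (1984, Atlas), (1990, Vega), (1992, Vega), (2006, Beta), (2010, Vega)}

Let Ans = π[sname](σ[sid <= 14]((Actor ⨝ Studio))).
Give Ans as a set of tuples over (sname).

Natural join on title: {(Beta, 12, Uma, 35, 2006), (Beta, 28, Hal, 4, 2006), (Beta, 34, Quin, 10, 2006), (Vega, 28, Zed, 8, 1982), (Vega, 28, Zed, 8, 1990), (Vega, 28, Zed, 8, 1992), (Vega, 28, Zed, 8, 2010)}
Filtering on sid <= 14 leaves {(Beta, 12, Uma, 35, 2006)}.
Keep only column(s) sname: {Uma}

{Uma}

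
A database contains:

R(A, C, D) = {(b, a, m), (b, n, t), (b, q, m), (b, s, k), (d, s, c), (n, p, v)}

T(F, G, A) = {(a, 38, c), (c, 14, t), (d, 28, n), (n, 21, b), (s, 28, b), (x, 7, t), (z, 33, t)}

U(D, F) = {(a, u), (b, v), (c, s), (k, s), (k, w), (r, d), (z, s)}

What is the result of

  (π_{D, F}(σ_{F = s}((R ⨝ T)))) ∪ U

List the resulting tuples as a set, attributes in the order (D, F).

{(a, u), (b, v), (c, s), (k, s), (k, w), (m, s), (r, d), (t, s), (z, s)}

Joining R and T on A yields {(b, a, m, n, 21), (b, a, m, s, 28), (b, n, t, n, 21), (b, n, t, s, 28), (b, q, m, n, 21), (b, q, m, s, 28), (b, s, k, n, 21), (b, s, k, s, 28), (n, p, v, d, 28)}.
Selection F = s: {(b, a, m, s, 28), (b, n, t, s, 28), (b, q, m, s, 28), (b, s, k, s, 28)}
Projecting to D, F (1 duplicate(s) eliminated): {(k, s), (m, s), (t, s)}
Union: {(k, s), (m, s), (t, s)} with {(a, u), (b, v), (c, s), (k, s), (k, w), (r, d), (z, s)} → {(a, u), (b, v), (c, s), (k, s), (k, w), (m, s), (r, d), (t, s), (z, s)}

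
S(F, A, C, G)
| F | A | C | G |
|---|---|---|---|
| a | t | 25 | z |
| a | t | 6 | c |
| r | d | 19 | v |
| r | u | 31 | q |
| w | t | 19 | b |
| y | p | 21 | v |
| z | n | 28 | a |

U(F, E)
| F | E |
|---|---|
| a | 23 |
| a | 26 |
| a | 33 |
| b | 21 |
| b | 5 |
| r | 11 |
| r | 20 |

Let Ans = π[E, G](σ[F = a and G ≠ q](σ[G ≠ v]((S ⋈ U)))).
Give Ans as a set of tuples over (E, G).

{(23, c), (23, z), (26, c), (26, z), (33, c), (33, z)}

Joining S and U on F yields {(a, t, 25, z, 23), (a, t, 25, z, 26), (a, t, 25, z, 33), (a, t, 6, c, 23), (a, t, 6, c, 26), (a, t, 6, c, 33), (r, d, 19, v, 11), (r, d, 19, v, 20), (r, u, 31, q, 11), (r, u, 31, q, 20)}.
Filtering on G ≠ v leaves {(a, t, 25, z, 23), (a, t, 25, z, 26), (a, t, 25, z, 33), (a, t, 6, c, 23), (a, t, 6, c, 26), (a, t, 6, c, 33), (r, u, 31, q, 11), (r, u, 31, q, 20)}.
Filtering on F = a and G ≠ q leaves {(a, t, 25, z, 23), (a, t, 25, z, 26), (a, t, 25, z, 33), (a, t, 6, c, 23), (a, t, 6, c, 26), (a, t, 6, c, 33)}.
Keep only column(s) E, G: {(23, c), (23, z), (26, c), (26, z), (33, c), (33, z)}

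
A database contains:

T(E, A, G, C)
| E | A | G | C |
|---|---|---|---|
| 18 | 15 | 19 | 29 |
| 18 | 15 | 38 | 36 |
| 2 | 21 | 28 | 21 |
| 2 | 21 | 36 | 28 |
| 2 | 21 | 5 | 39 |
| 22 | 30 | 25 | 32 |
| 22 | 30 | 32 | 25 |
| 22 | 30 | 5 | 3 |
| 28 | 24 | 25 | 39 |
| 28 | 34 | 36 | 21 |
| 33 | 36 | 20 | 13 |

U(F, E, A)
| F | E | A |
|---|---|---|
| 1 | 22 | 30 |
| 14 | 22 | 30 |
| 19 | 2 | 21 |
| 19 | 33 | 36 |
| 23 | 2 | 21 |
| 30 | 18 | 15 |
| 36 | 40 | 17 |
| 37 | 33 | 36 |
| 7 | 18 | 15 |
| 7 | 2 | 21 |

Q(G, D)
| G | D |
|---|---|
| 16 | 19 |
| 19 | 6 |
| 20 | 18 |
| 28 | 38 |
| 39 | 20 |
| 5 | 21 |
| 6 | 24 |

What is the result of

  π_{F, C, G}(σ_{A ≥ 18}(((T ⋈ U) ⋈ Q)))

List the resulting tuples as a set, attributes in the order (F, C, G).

T ⋈ U (natural join on E, A): {(18, 15, 19, 29, 30), (18, 15, 19, 29, 7), (18, 15, 38, 36, 30), (18, 15, 38, 36, 7), (2, 21, 28, 21, 19), (2, 21, 28, 21, 23), (2, 21, 28, 21, 7), (2, 21, 36, 28, 19), (2, 21, 36, 28, 23), (2, 21, 36, 28, 7), (2, 21, 5, 39, 19), (2, 21, 5, 39, 23), (2, 21, 5, 39, 7), (22, 30, 25, 32, 1), (22, 30, 25, 32, 14), (22, 30, 32, 25, 1), (22, 30, 32, 25, 14), (22, 30, 5, 3, 1), (22, 30, 5, 3, 14), (33, 36, 20, 13, 19), (33, 36, 20, 13, 37)}
(T ⋈ U) ⋈ Q (natural join on G): {(18, 15, 19, 29, 30, 6), (18, 15, 19, 29, 7, 6), (2, 21, 28, 21, 19, 38), (2, 21, 28, 21, 23, 38), (2, 21, 28, 21, 7, 38), (2, 21, 5, 39, 19, 21), (2, 21, 5, 39, 23, 21), (2, 21, 5, 39, 7, 21), (22, 30, 5, 3, 1, 21), (22, 30, 5, 3, 14, 21), (33, 36, 20, 13, 19, 18), (33, 36, 20, 13, 37, 18)}
Filtering on A ≥ 18 leaves {(2, 21, 28, 21, 19, 38), (2, 21, 28, 21, 23, 38), (2, 21, 28, 21, 7, 38), (2, 21, 5, 39, 19, 21), (2, 21, 5, 39, 23, 21), (2, 21, 5, 39, 7, 21), (22, 30, 5, 3, 1, 21), (22, 30, 5, 3, 14, 21), (33, 36, 20, 13, 19, 18), (33, 36, 20, 13, 37, 18)}.
π[F, C, G]: project onto (F, C, G) → {(1, 3, 5), (14, 3, 5), (19, 13, 20), (19, 21, 28), (19, 39, 5), (23, 21, 28), (23, 39, 5), (37, 13, 20), (7, 21, 28), (7, 39, 5)}

{(1, 3, 5), (14, 3, 5), (19, 13, 20), (19, 21, 28), (19, 39, 5), (23, 21, 28), (23, 39, 5), (37, 13, 20), (7, 21, 28), (7, 39, 5)}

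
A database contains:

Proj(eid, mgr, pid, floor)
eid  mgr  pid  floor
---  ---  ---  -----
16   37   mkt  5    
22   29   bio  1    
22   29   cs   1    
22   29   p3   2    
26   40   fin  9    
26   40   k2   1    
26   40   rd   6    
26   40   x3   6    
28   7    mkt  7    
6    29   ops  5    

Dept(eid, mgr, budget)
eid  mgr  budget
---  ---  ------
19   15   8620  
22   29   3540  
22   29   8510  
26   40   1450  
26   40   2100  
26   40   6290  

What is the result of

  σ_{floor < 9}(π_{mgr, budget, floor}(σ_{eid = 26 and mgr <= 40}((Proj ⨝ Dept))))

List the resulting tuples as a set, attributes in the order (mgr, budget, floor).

Joining Proj and Dept on eid, mgr yields {(22, 29, bio, 1, 3540), (22, 29, bio, 1, 8510), (22, 29, cs, 1, 3540), (22, 29, cs, 1, 8510), (22, 29, p3, 2, 3540), (22, 29, p3, 2, 8510), (26, 40, fin, 9, 1450), (26, 40, fin, 9, 2100), (26, 40, fin, 9, 6290), (26, 40, k2, 1, 1450), (26, 40, k2, 1, 2100), (26, 40, k2, 1, 6290), (26, 40, rd, 6, 1450), (26, 40, rd, 6, 2100), (26, 40, rd, 6, 6290), (26, 40, x3, 6, 1450), (26, 40, x3, 6, 2100), (26, 40, x3, 6, 6290)}.
Filtering on eid = 26 and mgr <= 40 leaves {(26, 40, fin, 9, 1450), (26, 40, fin, 9, 2100), (26, 40, fin, 9, 6290), (26, 40, k2, 1, 1450), (26, 40, k2, 1, 2100), (26, 40, k2, 1, 6290), (26, 40, rd, 6, 1450), (26, 40, rd, 6, 2100), (26, 40, rd, 6, 6290), (26, 40, x3, 6, 1450), (26, 40, x3, 6, 2100), (26, 40, x3, 6, 6290)}.
π_{mgr, budget, floor} gives {(40, 1450, 1), (40, 1450, 6), (40, 1450, 9), (40, 2100, 1), (40, 2100, 6), (40, 2100, 9), (40, 6290, 1), (40, 6290, 6), (40, 6290, 9)} (3 duplicate(s) eliminated).
Filtering on floor < 9 leaves {(40, 1450, 1), (40, 1450, 6), (40, 2100, 1), (40, 2100, 6), (40, 6290, 1), (40, 6290, 6)}.

{(40, 1450, 1), (40, 1450, 6), (40, 2100, 1), (40, 2100, 6), (40, 6290, 1), (40, 6290, 6)}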